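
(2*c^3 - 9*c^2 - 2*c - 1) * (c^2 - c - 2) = 2*c^5 - 11*c^4 + 3*c^3 + 19*c^2 + 5*c + 2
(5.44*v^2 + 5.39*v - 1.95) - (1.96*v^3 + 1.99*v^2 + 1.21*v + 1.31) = -1.96*v^3 + 3.45*v^2 + 4.18*v - 3.26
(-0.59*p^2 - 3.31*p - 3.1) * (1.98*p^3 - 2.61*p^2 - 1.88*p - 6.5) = -1.1682*p^5 - 5.0139*p^4 + 3.6103*p^3 + 18.1488*p^2 + 27.343*p + 20.15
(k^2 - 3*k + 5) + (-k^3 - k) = -k^3 + k^2 - 4*k + 5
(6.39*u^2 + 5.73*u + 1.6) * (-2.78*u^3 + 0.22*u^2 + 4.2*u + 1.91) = -17.7642*u^5 - 14.5236*u^4 + 23.6506*u^3 + 36.6229*u^2 + 17.6643*u + 3.056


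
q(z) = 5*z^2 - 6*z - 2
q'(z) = 10*z - 6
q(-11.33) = 707.82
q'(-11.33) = -119.30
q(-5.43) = 178.00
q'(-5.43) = -60.30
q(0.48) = -3.73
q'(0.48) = -1.20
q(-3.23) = 69.54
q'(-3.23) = -38.30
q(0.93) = -3.26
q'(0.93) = 3.30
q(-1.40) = 16.20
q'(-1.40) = -20.00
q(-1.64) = 21.29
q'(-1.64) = -22.40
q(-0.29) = 0.16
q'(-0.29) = -8.90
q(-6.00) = 214.00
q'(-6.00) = -66.00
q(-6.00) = 214.00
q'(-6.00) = -66.00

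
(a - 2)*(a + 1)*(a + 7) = a^3 + 6*a^2 - 9*a - 14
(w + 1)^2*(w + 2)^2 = w^4 + 6*w^3 + 13*w^2 + 12*w + 4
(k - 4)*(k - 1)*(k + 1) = k^3 - 4*k^2 - k + 4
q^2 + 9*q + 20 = (q + 4)*(q + 5)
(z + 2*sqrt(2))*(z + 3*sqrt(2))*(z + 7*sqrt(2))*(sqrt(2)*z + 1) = sqrt(2)*z^4 + 25*z^3 + 94*sqrt(2)*z^2 + 250*z + 84*sqrt(2)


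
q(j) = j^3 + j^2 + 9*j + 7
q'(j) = 3*j^2 + 2*j + 9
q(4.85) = 188.26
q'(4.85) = 89.27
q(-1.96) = -14.33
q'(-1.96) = 16.60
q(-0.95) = -1.50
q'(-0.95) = 9.81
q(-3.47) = -53.97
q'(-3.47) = 38.18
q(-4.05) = -79.48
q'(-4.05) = 50.11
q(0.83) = 15.73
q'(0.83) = 12.73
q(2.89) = 65.50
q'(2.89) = 39.84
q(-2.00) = -15.00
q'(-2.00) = 17.00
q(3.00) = 70.00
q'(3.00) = 42.00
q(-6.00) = -227.00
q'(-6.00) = 105.00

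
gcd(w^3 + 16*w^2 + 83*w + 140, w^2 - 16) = w + 4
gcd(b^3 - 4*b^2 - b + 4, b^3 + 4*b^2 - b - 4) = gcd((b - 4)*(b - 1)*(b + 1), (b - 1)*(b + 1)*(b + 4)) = b^2 - 1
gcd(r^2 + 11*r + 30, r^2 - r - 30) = r + 5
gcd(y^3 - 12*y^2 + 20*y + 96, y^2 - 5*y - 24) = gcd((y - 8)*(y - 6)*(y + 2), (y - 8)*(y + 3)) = y - 8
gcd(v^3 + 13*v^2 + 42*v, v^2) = v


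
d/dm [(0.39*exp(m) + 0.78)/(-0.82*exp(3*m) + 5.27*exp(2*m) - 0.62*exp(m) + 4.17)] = (0.6396*exp(3*m) - 0.1365*exp(2*m) - 8.2212*exp(m) + 2.1099)*exp(m)/(0.6724*exp(6*m) - 8.6428*exp(5*m) + 28.7897*exp(4*m) - 13.3736*exp(3*m) + 44.3362*exp(2*m) - 5.1708*exp(m) + 17.3889)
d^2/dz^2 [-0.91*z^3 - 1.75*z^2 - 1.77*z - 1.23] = -5.46*z - 3.5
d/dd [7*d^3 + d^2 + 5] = d*(21*d + 2)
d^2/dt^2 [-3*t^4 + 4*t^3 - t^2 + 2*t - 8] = -36*t^2 + 24*t - 2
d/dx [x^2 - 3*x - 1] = 2*x - 3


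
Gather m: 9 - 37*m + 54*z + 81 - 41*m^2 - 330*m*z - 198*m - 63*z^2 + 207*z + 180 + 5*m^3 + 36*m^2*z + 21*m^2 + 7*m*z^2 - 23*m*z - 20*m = 5*m^3 + m^2*(36*z - 20) + m*(7*z^2 - 353*z - 255) - 63*z^2 + 261*z + 270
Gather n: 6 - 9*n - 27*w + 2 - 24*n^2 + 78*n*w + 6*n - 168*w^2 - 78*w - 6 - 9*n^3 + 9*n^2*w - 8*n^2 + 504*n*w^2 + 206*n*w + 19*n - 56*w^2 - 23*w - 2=-9*n^3 + n^2*(9*w - 32) + n*(504*w^2 + 284*w + 16) - 224*w^2 - 128*w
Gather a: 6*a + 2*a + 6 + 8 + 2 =8*a + 16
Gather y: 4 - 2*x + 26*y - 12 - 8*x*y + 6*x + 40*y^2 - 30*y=4*x + 40*y^2 + y*(-8*x - 4) - 8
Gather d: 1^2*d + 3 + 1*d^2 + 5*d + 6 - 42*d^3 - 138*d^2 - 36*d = -42*d^3 - 137*d^2 - 30*d + 9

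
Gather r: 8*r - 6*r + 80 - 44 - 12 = 2*r + 24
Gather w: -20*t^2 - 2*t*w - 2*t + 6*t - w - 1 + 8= -20*t^2 + 4*t + w*(-2*t - 1) + 7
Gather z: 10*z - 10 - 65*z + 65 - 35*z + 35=90 - 90*z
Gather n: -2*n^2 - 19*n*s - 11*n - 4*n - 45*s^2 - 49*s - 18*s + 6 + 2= -2*n^2 + n*(-19*s - 15) - 45*s^2 - 67*s + 8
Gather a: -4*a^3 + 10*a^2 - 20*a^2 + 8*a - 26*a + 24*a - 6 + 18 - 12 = -4*a^3 - 10*a^2 + 6*a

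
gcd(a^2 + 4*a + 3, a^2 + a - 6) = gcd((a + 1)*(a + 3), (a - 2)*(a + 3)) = a + 3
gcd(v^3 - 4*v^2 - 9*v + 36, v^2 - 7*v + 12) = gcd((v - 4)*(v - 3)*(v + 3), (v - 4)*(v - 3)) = v^2 - 7*v + 12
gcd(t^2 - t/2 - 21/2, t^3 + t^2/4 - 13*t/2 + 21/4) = t + 3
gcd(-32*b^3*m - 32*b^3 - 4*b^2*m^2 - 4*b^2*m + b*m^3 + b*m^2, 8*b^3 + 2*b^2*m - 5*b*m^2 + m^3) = 1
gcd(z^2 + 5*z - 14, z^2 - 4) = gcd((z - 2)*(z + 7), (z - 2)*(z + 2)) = z - 2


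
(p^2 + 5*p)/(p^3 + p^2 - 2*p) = (p + 5)/(p^2 + p - 2)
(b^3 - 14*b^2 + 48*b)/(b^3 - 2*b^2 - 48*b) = (b - 6)/(b + 6)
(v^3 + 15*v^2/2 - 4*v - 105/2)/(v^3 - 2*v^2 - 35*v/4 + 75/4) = 2*(v + 7)/(2*v - 5)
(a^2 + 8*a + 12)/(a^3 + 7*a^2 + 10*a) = (a + 6)/(a*(a + 5))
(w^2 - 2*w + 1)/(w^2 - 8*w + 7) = (w - 1)/(w - 7)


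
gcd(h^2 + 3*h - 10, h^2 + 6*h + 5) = h + 5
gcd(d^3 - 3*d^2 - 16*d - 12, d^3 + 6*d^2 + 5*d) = d + 1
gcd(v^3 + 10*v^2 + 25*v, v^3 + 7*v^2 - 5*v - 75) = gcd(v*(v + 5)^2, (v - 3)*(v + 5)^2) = v^2 + 10*v + 25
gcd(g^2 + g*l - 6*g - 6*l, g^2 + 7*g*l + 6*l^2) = g + l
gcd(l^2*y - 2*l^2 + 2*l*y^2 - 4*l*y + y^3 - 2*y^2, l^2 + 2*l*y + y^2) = l^2 + 2*l*y + y^2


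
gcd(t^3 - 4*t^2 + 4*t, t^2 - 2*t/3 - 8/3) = t - 2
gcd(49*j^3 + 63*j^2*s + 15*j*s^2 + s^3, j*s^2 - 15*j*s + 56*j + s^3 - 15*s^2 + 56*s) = j + s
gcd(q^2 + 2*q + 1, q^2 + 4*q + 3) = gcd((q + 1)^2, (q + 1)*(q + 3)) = q + 1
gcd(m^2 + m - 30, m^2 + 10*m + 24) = m + 6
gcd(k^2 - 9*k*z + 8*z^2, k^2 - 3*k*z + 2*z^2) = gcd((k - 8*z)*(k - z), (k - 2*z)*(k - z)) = -k + z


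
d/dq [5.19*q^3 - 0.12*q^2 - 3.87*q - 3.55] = 15.57*q^2 - 0.24*q - 3.87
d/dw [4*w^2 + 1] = 8*w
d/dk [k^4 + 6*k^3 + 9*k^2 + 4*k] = 4*k^3 + 18*k^2 + 18*k + 4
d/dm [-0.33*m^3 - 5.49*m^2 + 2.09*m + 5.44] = -0.99*m^2 - 10.98*m + 2.09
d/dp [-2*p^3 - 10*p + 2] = -6*p^2 - 10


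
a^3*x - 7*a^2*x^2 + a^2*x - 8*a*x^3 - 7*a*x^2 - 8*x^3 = (a - 8*x)*(a + x)*(a*x + x)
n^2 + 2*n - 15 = (n - 3)*(n + 5)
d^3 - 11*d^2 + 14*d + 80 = (d - 8)*(d - 5)*(d + 2)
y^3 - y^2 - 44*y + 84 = (y - 6)*(y - 2)*(y + 7)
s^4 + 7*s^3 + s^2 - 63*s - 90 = (s - 3)*(s + 2)*(s + 3)*(s + 5)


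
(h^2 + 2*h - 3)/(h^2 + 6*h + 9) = (h - 1)/(h + 3)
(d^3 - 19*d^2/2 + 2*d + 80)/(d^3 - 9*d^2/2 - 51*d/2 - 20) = (d - 4)/(d + 1)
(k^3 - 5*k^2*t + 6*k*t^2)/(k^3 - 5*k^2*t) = (k^2 - 5*k*t + 6*t^2)/(k*(k - 5*t))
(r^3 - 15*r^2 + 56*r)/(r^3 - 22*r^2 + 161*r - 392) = r/(r - 7)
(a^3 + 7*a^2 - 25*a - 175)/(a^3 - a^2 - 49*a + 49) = (a^2 - 25)/(a^2 - 8*a + 7)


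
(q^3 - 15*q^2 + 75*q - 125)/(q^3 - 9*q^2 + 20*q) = (q^2 - 10*q + 25)/(q*(q - 4))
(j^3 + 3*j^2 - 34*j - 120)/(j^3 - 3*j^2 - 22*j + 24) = (j + 5)/(j - 1)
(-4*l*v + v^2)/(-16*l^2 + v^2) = v/(4*l + v)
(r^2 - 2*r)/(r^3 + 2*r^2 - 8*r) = 1/(r + 4)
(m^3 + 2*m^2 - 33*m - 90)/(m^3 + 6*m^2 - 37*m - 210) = (m + 3)/(m + 7)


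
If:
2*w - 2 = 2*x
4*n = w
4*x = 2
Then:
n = 3/8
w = 3/2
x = 1/2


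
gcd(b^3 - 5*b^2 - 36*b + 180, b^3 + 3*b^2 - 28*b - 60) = b^2 + b - 30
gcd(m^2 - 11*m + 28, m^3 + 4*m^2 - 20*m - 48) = m - 4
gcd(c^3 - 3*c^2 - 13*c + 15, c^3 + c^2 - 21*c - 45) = c^2 - 2*c - 15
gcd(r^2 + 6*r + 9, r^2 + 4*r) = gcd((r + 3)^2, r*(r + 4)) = 1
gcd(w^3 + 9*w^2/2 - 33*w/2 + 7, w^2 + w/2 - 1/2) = w - 1/2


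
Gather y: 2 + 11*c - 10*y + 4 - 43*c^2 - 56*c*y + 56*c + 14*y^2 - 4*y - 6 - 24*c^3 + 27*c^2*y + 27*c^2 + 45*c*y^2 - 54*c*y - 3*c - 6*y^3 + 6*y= -24*c^3 - 16*c^2 + 64*c - 6*y^3 + y^2*(45*c + 14) + y*(27*c^2 - 110*c - 8)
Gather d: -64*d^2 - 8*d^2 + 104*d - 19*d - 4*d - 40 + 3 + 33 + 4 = -72*d^2 + 81*d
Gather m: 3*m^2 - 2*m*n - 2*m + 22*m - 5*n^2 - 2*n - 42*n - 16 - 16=3*m^2 + m*(20 - 2*n) - 5*n^2 - 44*n - 32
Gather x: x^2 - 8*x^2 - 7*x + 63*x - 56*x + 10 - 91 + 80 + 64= 63 - 7*x^2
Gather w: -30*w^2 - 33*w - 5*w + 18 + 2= -30*w^2 - 38*w + 20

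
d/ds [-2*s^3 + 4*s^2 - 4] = 2*s*(4 - 3*s)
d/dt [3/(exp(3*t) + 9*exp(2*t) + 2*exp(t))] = 3*(-3*exp(2*t) - 18*exp(t) - 2)*exp(-t)/(exp(2*t) + 9*exp(t) + 2)^2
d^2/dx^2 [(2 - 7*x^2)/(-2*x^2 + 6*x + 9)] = 6*(28*x^3 + 118*x^2 + 24*x + 153)/(8*x^6 - 72*x^5 + 108*x^4 + 432*x^3 - 486*x^2 - 1458*x - 729)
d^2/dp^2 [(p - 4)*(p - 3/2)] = 2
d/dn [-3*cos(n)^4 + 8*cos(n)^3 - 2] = 12*(cos(n) - 2)*sin(n)*cos(n)^2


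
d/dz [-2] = 0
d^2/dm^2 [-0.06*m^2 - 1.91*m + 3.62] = -0.120000000000000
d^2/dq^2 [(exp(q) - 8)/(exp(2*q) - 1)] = (8*(exp(q) - 8)*exp(3*q) - 8*(exp(q) - 4)*(exp(2*q) - 1)*exp(q) + (exp(2*q) - 1)^2)*exp(q)/(exp(2*q) - 1)^3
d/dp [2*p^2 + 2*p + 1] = 4*p + 2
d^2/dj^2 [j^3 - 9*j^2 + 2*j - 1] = 6*j - 18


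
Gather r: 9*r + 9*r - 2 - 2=18*r - 4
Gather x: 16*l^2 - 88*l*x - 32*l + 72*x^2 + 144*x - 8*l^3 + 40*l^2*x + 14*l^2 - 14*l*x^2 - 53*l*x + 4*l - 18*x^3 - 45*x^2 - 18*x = -8*l^3 + 30*l^2 - 28*l - 18*x^3 + x^2*(27 - 14*l) + x*(40*l^2 - 141*l + 126)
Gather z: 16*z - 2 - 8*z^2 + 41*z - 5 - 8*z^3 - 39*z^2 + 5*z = -8*z^3 - 47*z^2 + 62*z - 7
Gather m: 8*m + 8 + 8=8*m + 16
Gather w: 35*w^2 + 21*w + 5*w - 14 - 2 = 35*w^2 + 26*w - 16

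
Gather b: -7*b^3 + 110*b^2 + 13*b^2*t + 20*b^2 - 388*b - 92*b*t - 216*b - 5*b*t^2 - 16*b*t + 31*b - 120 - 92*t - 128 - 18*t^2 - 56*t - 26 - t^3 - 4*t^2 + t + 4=-7*b^3 + b^2*(13*t + 130) + b*(-5*t^2 - 108*t - 573) - t^3 - 22*t^2 - 147*t - 270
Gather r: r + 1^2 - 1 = r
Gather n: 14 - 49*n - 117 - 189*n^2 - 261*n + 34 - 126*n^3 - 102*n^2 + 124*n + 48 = -126*n^3 - 291*n^2 - 186*n - 21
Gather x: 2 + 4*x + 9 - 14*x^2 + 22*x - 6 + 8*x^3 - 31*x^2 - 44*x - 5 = 8*x^3 - 45*x^2 - 18*x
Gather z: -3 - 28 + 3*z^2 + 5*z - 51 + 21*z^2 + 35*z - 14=24*z^2 + 40*z - 96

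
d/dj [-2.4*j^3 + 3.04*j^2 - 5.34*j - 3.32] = -7.2*j^2 + 6.08*j - 5.34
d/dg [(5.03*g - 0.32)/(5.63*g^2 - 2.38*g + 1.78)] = (-28.3189*g^2 + 3.6032*g + 8.1918)/(31.6969*g^4 - 26.7988*g^3 + 25.7072*g^2 - 8.4728*g + 3.1684)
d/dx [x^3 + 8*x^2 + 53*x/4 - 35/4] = 3*x^2 + 16*x + 53/4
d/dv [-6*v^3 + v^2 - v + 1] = -18*v^2 + 2*v - 1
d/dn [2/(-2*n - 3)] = 4/(2*n + 3)^2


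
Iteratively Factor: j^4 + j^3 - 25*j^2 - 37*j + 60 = (j + 3)*(j^3 - 2*j^2 - 19*j + 20) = (j + 3)*(j + 4)*(j^2 - 6*j + 5) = (j - 5)*(j + 3)*(j + 4)*(j - 1)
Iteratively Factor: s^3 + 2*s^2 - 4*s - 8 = (s + 2)*(s^2 - 4) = (s - 2)*(s + 2)*(s + 2)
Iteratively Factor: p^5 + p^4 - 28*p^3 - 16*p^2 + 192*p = (p + 4)*(p^4 - 3*p^3 - 16*p^2 + 48*p) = (p - 3)*(p + 4)*(p^3 - 16*p) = (p - 3)*(p + 4)^2*(p^2 - 4*p) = (p - 4)*(p - 3)*(p + 4)^2*(p)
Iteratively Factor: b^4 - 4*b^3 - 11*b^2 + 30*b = (b + 3)*(b^3 - 7*b^2 + 10*b) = (b - 5)*(b + 3)*(b^2 - 2*b) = (b - 5)*(b - 2)*(b + 3)*(b)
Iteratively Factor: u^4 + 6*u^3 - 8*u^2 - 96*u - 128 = (u + 4)*(u^3 + 2*u^2 - 16*u - 32) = (u + 4)^2*(u^2 - 2*u - 8) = (u + 2)*(u + 4)^2*(u - 4)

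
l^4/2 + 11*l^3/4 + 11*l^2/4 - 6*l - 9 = (l/2 + 1)*(l - 3/2)*(l + 2)*(l + 3)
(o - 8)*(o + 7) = o^2 - o - 56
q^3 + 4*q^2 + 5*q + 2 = (q + 1)^2*(q + 2)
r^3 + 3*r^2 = r^2*(r + 3)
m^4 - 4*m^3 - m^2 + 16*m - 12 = (m - 3)*(m - 2)*(m - 1)*(m + 2)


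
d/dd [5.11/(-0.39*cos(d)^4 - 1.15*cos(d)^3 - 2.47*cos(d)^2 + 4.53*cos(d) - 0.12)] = (-7.9716*cos(d)^3 - 17.6295*cos(d)^2 - 25.2434*cos(d) + 23.1483)*sin(d)/(0.39*cos(d)^4 + 1.15*cos(d)^3 + 2.47*cos(d)^2 - 4.53*cos(d) + 0.12)^2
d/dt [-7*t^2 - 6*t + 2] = -14*t - 6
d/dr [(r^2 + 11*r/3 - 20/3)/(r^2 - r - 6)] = 2*(-7*r^2 + 2*r - 43)/(3*(r^4 - 2*r^3 - 11*r^2 + 12*r + 36))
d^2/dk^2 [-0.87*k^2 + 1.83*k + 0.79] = -1.74000000000000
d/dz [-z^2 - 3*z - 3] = -2*z - 3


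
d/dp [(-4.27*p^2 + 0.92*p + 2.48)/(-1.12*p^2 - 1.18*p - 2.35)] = (6.069*p^2 + 25.6242*p + 0.764399999999999)/(1.2544*p^4 + 2.6432*p^3 + 6.6564*p^2 + 5.546*p + 5.5225)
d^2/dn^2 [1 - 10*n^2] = -20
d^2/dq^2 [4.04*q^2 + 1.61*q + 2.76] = 8.08000000000000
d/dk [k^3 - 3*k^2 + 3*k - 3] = 3*k^2 - 6*k + 3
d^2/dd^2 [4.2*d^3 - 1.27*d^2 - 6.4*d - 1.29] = 25.2*d - 2.54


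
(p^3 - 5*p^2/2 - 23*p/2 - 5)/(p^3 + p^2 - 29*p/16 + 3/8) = 8*(2*p^2 - 9*p - 5)/(16*p^2 - 16*p + 3)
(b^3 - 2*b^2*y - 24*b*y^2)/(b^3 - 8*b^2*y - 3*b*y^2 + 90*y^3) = b*(-b - 4*y)/(-b^2 + 2*b*y + 15*y^2)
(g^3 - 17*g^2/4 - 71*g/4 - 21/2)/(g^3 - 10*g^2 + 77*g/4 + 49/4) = (4*g^2 + 11*g + 6)/(4*g^2 - 12*g - 7)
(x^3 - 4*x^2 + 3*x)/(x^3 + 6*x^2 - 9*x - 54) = x*(x - 1)/(x^2 + 9*x + 18)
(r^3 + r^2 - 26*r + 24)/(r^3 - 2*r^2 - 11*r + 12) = (r + 6)/(r + 3)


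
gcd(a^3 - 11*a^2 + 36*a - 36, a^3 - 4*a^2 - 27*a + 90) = a^2 - 9*a + 18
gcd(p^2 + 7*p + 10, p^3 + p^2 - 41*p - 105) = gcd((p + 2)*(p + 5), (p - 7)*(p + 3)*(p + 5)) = p + 5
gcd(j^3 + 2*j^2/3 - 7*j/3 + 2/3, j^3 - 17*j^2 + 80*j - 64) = j - 1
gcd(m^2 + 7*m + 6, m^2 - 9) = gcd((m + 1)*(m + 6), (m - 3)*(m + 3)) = 1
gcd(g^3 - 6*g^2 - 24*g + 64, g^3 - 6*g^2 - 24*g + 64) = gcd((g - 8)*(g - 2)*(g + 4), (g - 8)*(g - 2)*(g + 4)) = g^3 - 6*g^2 - 24*g + 64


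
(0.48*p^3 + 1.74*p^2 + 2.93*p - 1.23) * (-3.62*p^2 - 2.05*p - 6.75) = -1.7376*p^5 - 7.2828*p^4 - 17.4136*p^3 - 13.2989*p^2 - 17.256*p + 8.3025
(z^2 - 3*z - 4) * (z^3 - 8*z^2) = z^5 - 11*z^4 + 20*z^3 + 32*z^2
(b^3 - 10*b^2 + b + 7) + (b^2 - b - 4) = b^3 - 9*b^2 + 3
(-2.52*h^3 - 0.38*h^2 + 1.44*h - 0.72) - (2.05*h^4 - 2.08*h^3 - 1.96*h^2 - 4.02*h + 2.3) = -2.05*h^4 - 0.44*h^3 + 1.58*h^2 + 5.46*h - 3.02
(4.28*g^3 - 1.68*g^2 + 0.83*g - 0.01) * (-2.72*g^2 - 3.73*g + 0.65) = -11.6416*g^5 - 11.3948*g^4 + 6.7908*g^3 - 4.1607*g^2 + 0.5768*g - 0.0065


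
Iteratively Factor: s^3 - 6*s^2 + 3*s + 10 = (s - 2)*(s^2 - 4*s - 5) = (s - 5)*(s - 2)*(s + 1)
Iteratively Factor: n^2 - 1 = (n + 1)*(n - 1)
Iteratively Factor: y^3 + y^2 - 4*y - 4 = (y - 2)*(y^2 + 3*y + 2) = (y - 2)*(y + 1)*(y + 2)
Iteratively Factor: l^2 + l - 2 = (l - 1)*(l + 2)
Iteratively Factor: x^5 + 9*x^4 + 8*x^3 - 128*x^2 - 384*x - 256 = (x + 4)*(x^4 + 5*x^3 - 12*x^2 - 80*x - 64) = (x + 4)^2*(x^3 + x^2 - 16*x - 16) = (x - 4)*(x + 4)^2*(x^2 + 5*x + 4) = (x - 4)*(x + 1)*(x + 4)^2*(x + 4)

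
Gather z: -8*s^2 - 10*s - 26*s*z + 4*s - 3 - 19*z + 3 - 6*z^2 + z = -8*s^2 - 6*s - 6*z^2 + z*(-26*s - 18)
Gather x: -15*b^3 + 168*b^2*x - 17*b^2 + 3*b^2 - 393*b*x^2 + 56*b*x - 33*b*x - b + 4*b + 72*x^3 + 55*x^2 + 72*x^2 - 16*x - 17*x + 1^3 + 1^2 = -15*b^3 - 14*b^2 + 3*b + 72*x^3 + x^2*(127 - 393*b) + x*(168*b^2 + 23*b - 33) + 2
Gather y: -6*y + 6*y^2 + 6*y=6*y^2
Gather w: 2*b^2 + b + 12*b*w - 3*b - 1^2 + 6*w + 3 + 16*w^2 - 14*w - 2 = 2*b^2 - 2*b + 16*w^2 + w*(12*b - 8)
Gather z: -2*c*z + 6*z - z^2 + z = -z^2 + z*(7 - 2*c)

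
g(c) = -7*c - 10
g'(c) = -7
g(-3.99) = 17.93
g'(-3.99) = -7.00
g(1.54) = -20.78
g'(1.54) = -7.00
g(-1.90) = 3.30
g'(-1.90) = -7.00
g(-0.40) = -7.20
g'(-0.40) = -7.00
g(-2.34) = 6.38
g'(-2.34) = -7.00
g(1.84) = -22.88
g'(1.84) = -7.00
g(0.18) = -11.26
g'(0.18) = -7.00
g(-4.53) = 21.71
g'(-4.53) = -7.00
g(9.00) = -73.00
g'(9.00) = -7.00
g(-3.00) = 11.00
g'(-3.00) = -7.00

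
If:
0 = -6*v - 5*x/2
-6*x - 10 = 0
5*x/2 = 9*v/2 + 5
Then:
No Solution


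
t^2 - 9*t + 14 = (t - 7)*(t - 2)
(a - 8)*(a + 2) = a^2 - 6*a - 16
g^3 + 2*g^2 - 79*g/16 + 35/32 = (g - 5/4)*(g - 1/4)*(g + 7/2)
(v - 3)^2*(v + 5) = v^3 - v^2 - 21*v + 45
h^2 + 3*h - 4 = (h - 1)*(h + 4)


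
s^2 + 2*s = s*(s + 2)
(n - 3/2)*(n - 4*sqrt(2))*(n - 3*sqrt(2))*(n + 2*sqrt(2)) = n^4 - 5*sqrt(2)*n^3 - 3*n^3/2 - 4*n^2 + 15*sqrt(2)*n^2/2 + 6*n + 48*sqrt(2)*n - 72*sqrt(2)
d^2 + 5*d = d*(d + 5)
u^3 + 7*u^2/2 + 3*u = u*(u + 3/2)*(u + 2)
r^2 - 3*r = r*(r - 3)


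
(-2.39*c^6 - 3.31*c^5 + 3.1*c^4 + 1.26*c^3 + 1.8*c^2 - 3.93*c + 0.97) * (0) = 0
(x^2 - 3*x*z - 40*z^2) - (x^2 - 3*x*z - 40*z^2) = 0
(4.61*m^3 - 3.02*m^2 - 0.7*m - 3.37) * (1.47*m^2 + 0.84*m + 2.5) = 6.7767*m^5 - 0.567*m^4 + 7.9592*m^3 - 13.0919*m^2 - 4.5808*m - 8.425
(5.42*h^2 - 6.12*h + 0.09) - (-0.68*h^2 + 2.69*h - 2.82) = 6.1*h^2 - 8.81*h + 2.91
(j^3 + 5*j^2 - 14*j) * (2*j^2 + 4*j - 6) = 2*j^5 + 14*j^4 - 14*j^3 - 86*j^2 + 84*j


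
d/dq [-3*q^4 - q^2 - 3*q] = -12*q^3 - 2*q - 3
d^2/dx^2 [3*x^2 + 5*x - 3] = 6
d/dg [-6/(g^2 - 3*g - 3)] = 6*(2*g - 3)/(-g^2 + 3*g + 3)^2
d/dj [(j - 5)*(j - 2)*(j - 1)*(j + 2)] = 4*j^3 - 18*j^2 + 2*j + 24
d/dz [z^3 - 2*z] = 3*z^2 - 2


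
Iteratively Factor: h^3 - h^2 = (h)*(h^2 - h) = h^2*(h - 1)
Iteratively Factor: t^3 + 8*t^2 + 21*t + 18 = (t + 3)*(t^2 + 5*t + 6) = (t + 2)*(t + 3)*(t + 3)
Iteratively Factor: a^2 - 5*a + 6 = (a - 2)*(a - 3)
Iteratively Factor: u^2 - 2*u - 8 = (u - 4)*(u + 2)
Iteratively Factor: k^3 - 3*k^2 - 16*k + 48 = (k - 3)*(k^2 - 16) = (k - 3)*(k + 4)*(k - 4)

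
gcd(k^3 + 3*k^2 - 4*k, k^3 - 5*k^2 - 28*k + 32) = k^2 + 3*k - 4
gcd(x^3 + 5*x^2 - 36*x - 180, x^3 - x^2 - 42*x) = x + 6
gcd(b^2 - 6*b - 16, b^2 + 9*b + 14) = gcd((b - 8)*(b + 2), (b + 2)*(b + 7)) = b + 2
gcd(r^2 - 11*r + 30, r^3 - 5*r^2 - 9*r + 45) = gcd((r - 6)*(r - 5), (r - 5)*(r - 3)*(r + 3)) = r - 5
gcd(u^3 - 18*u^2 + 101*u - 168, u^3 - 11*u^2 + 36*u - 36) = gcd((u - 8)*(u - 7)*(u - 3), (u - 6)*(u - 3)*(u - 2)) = u - 3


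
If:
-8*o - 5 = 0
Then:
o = -5/8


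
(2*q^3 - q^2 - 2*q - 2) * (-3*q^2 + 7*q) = -6*q^5 + 17*q^4 - q^3 - 8*q^2 - 14*q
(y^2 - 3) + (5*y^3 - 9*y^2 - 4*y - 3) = 5*y^3 - 8*y^2 - 4*y - 6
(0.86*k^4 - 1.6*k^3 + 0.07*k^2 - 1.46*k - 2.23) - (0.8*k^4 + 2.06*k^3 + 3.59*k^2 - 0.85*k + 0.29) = 0.0599999999999999*k^4 - 3.66*k^3 - 3.52*k^2 - 0.61*k - 2.52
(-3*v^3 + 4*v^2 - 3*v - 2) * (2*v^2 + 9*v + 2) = -6*v^5 - 19*v^4 + 24*v^3 - 23*v^2 - 24*v - 4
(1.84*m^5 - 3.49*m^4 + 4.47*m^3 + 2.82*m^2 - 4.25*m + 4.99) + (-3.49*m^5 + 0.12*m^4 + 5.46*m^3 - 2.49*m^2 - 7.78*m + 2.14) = -1.65*m^5 - 3.37*m^4 + 9.93*m^3 + 0.33*m^2 - 12.03*m + 7.13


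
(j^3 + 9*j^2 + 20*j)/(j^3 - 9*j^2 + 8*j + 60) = j*(j^2 + 9*j + 20)/(j^3 - 9*j^2 + 8*j + 60)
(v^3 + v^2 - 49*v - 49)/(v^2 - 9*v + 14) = (v^2 + 8*v + 7)/(v - 2)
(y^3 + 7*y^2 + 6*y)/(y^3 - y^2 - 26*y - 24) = y*(y + 6)/(y^2 - 2*y - 24)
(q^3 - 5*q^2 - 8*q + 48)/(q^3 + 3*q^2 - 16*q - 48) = (q - 4)/(q + 4)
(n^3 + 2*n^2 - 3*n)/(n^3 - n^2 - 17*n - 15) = n*(n - 1)/(n^2 - 4*n - 5)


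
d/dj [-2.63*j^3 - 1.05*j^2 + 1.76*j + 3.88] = -7.89*j^2 - 2.1*j + 1.76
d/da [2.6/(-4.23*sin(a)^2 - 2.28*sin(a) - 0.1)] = (21.996*sin(a) + 5.928)*cos(a)/(4.23*sin(a)^2 + 2.28*sin(a) + 0.1)^2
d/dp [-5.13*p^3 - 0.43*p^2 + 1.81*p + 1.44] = -15.39*p^2 - 0.86*p + 1.81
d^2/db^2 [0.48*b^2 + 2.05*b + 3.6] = 0.960000000000000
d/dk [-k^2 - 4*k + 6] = -2*k - 4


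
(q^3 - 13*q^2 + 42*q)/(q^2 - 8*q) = (q^2 - 13*q + 42)/(q - 8)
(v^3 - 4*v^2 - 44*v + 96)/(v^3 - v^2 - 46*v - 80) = (v^2 + 4*v - 12)/(v^2 + 7*v + 10)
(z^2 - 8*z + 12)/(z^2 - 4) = (z - 6)/(z + 2)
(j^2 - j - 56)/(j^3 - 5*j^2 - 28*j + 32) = (j + 7)/(j^2 + 3*j - 4)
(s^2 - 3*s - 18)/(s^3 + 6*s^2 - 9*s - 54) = (s - 6)/(s^2 + 3*s - 18)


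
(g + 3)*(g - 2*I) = g^2 + 3*g - 2*I*g - 6*I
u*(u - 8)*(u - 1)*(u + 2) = u^4 - 7*u^3 - 10*u^2 + 16*u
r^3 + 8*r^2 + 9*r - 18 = (r - 1)*(r + 3)*(r + 6)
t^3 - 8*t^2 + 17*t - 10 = (t - 5)*(t - 2)*(t - 1)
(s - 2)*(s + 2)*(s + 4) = s^3 + 4*s^2 - 4*s - 16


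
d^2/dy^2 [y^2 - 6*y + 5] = 2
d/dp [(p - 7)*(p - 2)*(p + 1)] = 3*p^2 - 16*p + 5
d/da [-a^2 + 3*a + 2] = 3 - 2*a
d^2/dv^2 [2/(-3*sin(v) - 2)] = 6*(3*sin(v)^2 - 2*sin(v) - 6)/(3*sin(v) + 2)^3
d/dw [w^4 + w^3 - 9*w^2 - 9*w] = 4*w^3 + 3*w^2 - 18*w - 9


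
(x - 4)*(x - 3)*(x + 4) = x^3 - 3*x^2 - 16*x + 48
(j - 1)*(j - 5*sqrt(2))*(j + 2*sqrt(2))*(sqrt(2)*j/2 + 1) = sqrt(2)*j^4/2 - 2*j^3 - sqrt(2)*j^3/2 - 13*sqrt(2)*j^2 + 2*j^2 - 20*j + 13*sqrt(2)*j + 20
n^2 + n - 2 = (n - 1)*(n + 2)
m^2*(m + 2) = m^3 + 2*m^2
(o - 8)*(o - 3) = o^2 - 11*o + 24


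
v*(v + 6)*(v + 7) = v^3 + 13*v^2 + 42*v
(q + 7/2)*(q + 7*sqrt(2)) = q^2 + 7*q/2 + 7*sqrt(2)*q + 49*sqrt(2)/2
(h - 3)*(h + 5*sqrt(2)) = h^2 - 3*h + 5*sqrt(2)*h - 15*sqrt(2)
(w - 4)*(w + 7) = w^2 + 3*w - 28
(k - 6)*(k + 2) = k^2 - 4*k - 12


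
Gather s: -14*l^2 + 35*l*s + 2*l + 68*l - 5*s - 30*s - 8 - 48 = -14*l^2 + 70*l + s*(35*l - 35) - 56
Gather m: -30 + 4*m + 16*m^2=16*m^2 + 4*m - 30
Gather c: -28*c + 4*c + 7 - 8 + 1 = -24*c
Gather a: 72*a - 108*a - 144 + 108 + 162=126 - 36*a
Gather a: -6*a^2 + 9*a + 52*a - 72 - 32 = -6*a^2 + 61*a - 104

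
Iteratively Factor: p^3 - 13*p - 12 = (p + 3)*(p^2 - 3*p - 4) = (p + 1)*(p + 3)*(p - 4)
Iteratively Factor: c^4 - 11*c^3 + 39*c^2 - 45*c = (c - 5)*(c^3 - 6*c^2 + 9*c) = (c - 5)*(c - 3)*(c^2 - 3*c) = (c - 5)*(c - 3)^2*(c)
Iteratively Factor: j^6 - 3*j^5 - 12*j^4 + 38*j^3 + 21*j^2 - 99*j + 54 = (j - 3)*(j^5 - 12*j^3 + 2*j^2 + 27*j - 18) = (j - 3)*(j - 1)*(j^4 + j^3 - 11*j^2 - 9*j + 18) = (j - 3)*(j - 1)*(j + 3)*(j^3 - 2*j^2 - 5*j + 6) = (j - 3)*(j - 1)^2*(j + 3)*(j^2 - j - 6) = (j - 3)*(j - 1)^2*(j + 2)*(j + 3)*(j - 3)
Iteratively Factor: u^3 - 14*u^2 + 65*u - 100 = (u - 5)*(u^2 - 9*u + 20) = (u - 5)^2*(u - 4)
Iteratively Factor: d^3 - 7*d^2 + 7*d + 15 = (d - 5)*(d^2 - 2*d - 3) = (d - 5)*(d + 1)*(d - 3)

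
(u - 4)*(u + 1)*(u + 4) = u^3 + u^2 - 16*u - 16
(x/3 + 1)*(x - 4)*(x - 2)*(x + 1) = x^4/3 - 2*x^3/3 - 13*x^2/3 + 14*x/3 + 8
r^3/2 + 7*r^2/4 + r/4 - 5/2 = (r/2 + 1)*(r - 1)*(r + 5/2)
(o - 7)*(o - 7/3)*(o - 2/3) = o^3 - 10*o^2 + 203*o/9 - 98/9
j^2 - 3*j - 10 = (j - 5)*(j + 2)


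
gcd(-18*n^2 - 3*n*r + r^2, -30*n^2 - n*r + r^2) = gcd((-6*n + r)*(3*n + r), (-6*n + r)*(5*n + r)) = -6*n + r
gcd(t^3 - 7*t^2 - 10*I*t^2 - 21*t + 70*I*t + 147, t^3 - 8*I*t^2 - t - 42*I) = t^2 - 10*I*t - 21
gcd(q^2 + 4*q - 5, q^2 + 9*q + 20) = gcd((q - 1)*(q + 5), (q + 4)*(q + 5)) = q + 5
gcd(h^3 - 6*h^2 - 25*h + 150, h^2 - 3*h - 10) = h - 5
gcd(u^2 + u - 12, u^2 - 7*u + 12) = u - 3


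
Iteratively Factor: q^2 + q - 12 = (q - 3)*(q + 4)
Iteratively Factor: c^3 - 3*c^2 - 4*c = (c)*(c^2 - 3*c - 4) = c*(c + 1)*(c - 4)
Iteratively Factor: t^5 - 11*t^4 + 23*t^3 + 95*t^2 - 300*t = (t + 3)*(t^4 - 14*t^3 + 65*t^2 - 100*t) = t*(t + 3)*(t^3 - 14*t^2 + 65*t - 100) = t*(t - 4)*(t + 3)*(t^2 - 10*t + 25) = t*(t - 5)*(t - 4)*(t + 3)*(t - 5)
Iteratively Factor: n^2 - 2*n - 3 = (n + 1)*(n - 3)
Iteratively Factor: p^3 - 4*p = (p + 2)*(p^2 - 2*p) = (p - 2)*(p + 2)*(p)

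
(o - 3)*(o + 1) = o^2 - 2*o - 3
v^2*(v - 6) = v^3 - 6*v^2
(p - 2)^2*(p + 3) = p^3 - p^2 - 8*p + 12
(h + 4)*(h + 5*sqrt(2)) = h^2 + 4*h + 5*sqrt(2)*h + 20*sqrt(2)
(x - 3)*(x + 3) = x^2 - 9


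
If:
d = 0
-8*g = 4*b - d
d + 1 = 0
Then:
No Solution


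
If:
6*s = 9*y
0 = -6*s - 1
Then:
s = -1/6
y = -1/9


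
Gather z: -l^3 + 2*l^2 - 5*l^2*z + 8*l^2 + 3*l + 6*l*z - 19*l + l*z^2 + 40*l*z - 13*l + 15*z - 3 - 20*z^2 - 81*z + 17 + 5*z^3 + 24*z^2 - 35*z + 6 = -l^3 + 10*l^2 - 29*l + 5*z^3 + z^2*(l + 4) + z*(-5*l^2 + 46*l - 101) + 20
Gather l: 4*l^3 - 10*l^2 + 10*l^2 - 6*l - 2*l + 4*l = 4*l^3 - 4*l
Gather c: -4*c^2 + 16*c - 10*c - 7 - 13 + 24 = -4*c^2 + 6*c + 4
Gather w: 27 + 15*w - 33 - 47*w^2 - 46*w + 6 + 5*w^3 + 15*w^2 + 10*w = 5*w^3 - 32*w^2 - 21*w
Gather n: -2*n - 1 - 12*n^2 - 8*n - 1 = -12*n^2 - 10*n - 2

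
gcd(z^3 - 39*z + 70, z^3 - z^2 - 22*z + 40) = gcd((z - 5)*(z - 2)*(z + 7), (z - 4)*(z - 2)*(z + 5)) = z - 2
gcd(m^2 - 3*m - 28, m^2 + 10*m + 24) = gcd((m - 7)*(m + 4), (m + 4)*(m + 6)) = m + 4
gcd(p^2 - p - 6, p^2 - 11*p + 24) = p - 3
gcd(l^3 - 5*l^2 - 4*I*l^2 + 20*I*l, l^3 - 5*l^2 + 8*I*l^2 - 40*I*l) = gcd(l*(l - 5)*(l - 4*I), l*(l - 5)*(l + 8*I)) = l^2 - 5*l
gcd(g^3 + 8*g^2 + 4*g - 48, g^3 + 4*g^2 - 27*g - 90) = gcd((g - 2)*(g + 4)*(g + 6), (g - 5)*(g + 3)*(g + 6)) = g + 6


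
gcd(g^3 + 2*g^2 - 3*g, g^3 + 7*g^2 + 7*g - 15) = g^2 + 2*g - 3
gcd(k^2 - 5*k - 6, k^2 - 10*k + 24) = k - 6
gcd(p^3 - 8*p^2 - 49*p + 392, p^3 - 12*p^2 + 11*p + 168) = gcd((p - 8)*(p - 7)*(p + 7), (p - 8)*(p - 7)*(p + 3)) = p^2 - 15*p + 56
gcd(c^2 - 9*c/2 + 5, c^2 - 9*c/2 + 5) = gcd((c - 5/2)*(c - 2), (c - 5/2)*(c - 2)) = c^2 - 9*c/2 + 5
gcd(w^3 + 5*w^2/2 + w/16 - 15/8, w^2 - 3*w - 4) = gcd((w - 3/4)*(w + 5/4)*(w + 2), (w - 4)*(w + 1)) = 1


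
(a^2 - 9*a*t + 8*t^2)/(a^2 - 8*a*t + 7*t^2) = (-a + 8*t)/(-a + 7*t)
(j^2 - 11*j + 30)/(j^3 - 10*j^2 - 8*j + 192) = (j - 5)/(j^2 - 4*j - 32)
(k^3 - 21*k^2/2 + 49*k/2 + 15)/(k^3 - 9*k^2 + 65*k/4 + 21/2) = 2*(k - 5)/(2*k - 7)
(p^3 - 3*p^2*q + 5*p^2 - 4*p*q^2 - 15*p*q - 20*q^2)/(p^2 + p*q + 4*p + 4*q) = (p^2 - 4*p*q + 5*p - 20*q)/(p + 4)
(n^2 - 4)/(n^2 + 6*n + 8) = (n - 2)/(n + 4)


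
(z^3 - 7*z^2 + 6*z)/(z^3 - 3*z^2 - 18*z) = (z - 1)/(z + 3)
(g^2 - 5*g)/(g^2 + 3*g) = (g - 5)/(g + 3)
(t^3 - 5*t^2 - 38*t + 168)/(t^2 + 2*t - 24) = t - 7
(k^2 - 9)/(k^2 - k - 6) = (k + 3)/(k + 2)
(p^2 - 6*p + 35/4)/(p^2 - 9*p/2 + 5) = (p - 7/2)/(p - 2)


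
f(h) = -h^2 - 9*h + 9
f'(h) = -2*h - 9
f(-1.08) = 17.55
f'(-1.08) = -6.84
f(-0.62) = 14.20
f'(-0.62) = -7.76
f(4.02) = -43.34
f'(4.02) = -17.04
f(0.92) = -0.13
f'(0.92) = -10.84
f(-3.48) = 28.21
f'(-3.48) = -2.04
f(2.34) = -17.54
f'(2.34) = -13.68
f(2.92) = -25.81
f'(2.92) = -14.84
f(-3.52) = 28.29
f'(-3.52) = -1.96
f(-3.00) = 27.00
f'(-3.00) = -3.00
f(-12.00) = -27.00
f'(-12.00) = 15.00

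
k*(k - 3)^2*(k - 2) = k^4 - 8*k^3 + 21*k^2 - 18*k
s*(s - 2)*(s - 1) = s^3 - 3*s^2 + 2*s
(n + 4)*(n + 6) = n^2 + 10*n + 24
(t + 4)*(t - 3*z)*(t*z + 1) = t^3*z - 3*t^2*z^2 + 4*t^2*z + t^2 - 12*t*z^2 - 3*t*z + 4*t - 12*z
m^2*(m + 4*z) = m^3 + 4*m^2*z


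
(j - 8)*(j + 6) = j^2 - 2*j - 48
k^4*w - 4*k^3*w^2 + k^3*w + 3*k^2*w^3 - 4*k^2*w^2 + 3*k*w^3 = k*(k - 3*w)*(k - w)*(k*w + w)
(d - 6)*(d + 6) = d^2 - 36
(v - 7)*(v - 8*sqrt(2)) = v^2 - 8*sqrt(2)*v - 7*v + 56*sqrt(2)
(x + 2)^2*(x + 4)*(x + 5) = x^4 + 13*x^3 + 60*x^2 + 116*x + 80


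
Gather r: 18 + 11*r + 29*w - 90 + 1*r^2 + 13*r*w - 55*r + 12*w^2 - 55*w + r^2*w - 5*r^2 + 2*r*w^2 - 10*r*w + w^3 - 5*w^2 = r^2*(w - 4) + r*(2*w^2 + 3*w - 44) + w^3 + 7*w^2 - 26*w - 72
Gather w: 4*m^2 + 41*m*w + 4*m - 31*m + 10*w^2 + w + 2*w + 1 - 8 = 4*m^2 - 27*m + 10*w^2 + w*(41*m + 3) - 7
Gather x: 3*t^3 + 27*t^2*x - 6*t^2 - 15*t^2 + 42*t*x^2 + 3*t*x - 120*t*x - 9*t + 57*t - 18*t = 3*t^3 - 21*t^2 + 42*t*x^2 + 30*t + x*(27*t^2 - 117*t)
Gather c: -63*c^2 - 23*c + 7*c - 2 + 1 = -63*c^2 - 16*c - 1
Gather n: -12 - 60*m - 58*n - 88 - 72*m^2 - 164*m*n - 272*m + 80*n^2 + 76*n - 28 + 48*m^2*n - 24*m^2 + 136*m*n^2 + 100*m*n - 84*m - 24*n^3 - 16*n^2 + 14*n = -96*m^2 - 416*m - 24*n^3 + n^2*(136*m + 64) + n*(48*m^2 - 64*m + 32) - 128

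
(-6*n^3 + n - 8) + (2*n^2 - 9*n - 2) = -6*n^3 + 2*n^2 - 8*n - 10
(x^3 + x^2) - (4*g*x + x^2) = -4*g*x + x^3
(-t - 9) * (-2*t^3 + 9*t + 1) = 2*t^4 + 18*t^3 - 9*t^2 - 82*t - 9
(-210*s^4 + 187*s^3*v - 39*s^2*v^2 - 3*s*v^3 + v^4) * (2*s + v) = -420*s^5 + 164*s^4*v + 109*s^3*v^2 - 45*s^2*v^3 - s*v^4 + v^5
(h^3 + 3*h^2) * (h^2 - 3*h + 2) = h^5 - 7*h^3 + 6*h^2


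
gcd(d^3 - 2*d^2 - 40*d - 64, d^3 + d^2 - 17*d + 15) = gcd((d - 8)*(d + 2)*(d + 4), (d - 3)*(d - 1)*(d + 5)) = 1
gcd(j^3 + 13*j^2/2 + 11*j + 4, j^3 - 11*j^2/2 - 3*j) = j + 1/2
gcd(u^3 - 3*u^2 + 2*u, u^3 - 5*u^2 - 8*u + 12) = u - 1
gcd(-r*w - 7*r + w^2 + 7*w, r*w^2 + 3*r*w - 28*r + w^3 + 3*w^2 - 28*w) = w + 7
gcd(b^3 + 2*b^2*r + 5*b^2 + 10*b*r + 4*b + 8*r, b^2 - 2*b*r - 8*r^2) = b + 2*r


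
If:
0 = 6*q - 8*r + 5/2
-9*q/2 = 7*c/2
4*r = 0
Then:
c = 15/28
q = -5/12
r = 0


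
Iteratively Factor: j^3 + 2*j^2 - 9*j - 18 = (j + 2)*(j^2 - 9) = (j - 3)*(j + 2)*(j + 3)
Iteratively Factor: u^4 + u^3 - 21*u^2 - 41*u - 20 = (u + 1)*(u^3 - 21*u - 20) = (u + 1)^2*(u^2 - u - 20) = (u + 1)^2*(u + 4)*(u - 5)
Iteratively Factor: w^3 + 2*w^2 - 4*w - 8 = (w + 2)*(w^2 - 4) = (w - 2)*(w + 2)*(w + 2)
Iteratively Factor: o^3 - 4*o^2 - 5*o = (o - 5)*(o^2 + o) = (o - 5)*(o + 1)*(o)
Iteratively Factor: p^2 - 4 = (p + 2)*(p - 2)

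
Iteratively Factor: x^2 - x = (x - 1)*(x)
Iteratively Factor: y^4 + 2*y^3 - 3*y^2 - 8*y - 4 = (y - 2)*(y^3 + 4*y^2 + 5*y + 2) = (y - 2)*(y + 1)*(y^2 + 3*y + 2) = (y - 2)*(y + 1)^2*(y + 2)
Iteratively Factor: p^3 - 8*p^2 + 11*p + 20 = (p - 5)*(p^2 - 3*p - 4) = (p - 5)*(p + 1)*(p - 4)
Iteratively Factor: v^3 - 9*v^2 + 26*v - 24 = (v - 2)*(v^2 - 7*v + 12) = (v - 4)*(v - 2)*(v - 3)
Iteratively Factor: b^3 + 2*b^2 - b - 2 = (b + 1)*(b^2 + b - 2) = (b + 1)*(b + 2)*(b - 1)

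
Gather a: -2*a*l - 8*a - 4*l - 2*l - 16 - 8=a*(-2*l - 8) - 6*l - 24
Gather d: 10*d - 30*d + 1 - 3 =-20*d - 2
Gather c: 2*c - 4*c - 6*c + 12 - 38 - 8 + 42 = 8 - 8*c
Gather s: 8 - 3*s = 8 - 3*s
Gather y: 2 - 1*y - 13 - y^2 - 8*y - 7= -y^2 - 9*y - 18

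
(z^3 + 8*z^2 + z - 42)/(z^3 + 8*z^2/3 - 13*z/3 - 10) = 3*(z + 7)/(3*z + 5)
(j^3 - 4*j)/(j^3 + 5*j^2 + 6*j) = (j - 2)/(j + 3)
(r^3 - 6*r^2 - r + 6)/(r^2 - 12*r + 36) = (r^2 - 1)/(r - 6)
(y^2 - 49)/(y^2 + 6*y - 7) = (y - 7)/(y - 1)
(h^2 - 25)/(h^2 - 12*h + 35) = (h + 5)/(h - 7)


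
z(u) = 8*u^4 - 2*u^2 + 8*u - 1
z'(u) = 32*u^3 - 4*u + 8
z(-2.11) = 131.79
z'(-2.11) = -284.17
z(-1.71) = 47.87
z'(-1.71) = -145.17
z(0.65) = 4.78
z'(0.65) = 14.19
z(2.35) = 250.74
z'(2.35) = 413.89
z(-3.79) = 1590.57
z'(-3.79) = -1718.92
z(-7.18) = 21099.65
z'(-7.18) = -11807.96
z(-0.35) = -3.92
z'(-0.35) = 8.03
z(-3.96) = 1903.26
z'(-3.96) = -1963.33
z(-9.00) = 52253.00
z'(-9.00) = -23284.00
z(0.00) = -1.00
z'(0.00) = 8.00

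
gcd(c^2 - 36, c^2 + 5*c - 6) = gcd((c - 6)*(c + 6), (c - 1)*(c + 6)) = c + 6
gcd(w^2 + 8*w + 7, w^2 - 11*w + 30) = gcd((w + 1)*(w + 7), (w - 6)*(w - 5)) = 1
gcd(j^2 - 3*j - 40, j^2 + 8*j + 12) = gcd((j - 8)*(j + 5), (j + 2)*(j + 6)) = 1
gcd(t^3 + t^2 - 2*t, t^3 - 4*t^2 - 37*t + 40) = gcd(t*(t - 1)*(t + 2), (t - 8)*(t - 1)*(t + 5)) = t - 1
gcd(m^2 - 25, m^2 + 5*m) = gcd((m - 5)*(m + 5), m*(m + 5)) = m + 5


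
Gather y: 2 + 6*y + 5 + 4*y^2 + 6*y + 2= 4*y^2 + 12*y + 9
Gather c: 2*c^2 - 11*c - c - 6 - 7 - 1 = 2*c^2 - 12*c - 14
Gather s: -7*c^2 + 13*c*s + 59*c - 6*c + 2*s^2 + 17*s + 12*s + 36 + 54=-7*c^2 + 53*c + 2*s^2 + s*(13*c + 29) + 90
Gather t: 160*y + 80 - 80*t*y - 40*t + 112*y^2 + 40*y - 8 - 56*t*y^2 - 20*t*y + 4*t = t*(-56*y^2 - 100*y - 36) + 112*y^2 + 200*y + 72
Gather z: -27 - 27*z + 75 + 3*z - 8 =40 - 24*z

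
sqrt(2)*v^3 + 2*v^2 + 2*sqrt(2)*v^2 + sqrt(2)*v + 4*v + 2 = (v + 1)*(v + sqrt(2))*(sqrt(2)*v + sqrt(2))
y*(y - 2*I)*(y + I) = y^3 - I*y^2 + 2*y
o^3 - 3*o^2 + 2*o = o*(o - 2)*(o - 1)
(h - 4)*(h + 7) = h^2 + 3*h - 28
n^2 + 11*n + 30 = (n + 5)*(n + 6)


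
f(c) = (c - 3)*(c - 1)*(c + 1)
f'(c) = (c - 3)*(c - 1) + (c - 3)*(c + 1) + (c - 1)*(c + 1)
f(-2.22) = -20.51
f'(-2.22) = 27.11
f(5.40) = 67.58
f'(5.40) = 54.08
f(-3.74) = -87.54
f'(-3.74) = 63.40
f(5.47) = 71.43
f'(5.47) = 55.94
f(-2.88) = -42.89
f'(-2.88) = 41.16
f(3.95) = 13.87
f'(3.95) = 22.11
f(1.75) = -2.58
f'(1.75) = -2.31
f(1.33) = -1.28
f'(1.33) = -3.67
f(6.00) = 105.00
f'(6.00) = 71.00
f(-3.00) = -48.00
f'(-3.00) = 44.00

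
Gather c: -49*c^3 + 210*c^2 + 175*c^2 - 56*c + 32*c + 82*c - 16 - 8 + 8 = -49*c^3 + 385*c^2 + 58*c - 16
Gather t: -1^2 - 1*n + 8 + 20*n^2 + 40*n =20*n^2 + 39*n + 7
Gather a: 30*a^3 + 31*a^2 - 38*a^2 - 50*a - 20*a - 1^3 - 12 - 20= 30*a^3 - 7*a^2 - 70*a - 33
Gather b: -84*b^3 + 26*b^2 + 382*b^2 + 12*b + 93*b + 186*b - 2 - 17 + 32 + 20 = -84*b^3 + 408*b^2 + 291*b + 33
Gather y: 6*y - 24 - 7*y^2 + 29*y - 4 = -7*y^2 + 35*y - 28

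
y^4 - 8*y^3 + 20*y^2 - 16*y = y*(y - 4)*(y - 2)^2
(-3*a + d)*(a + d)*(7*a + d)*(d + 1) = -21*a^3*d - 21*a^3 - 17*a^2*d^2 - 17*a^2*d + 5*a*d^3 + 5*a*d^2 + d^4 + d^3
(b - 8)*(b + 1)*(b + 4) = b^3 - 3*b^2 - 36*b - 32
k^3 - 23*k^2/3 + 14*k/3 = k*(k - 7)*(k - 2/3)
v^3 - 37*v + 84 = (v - 4)*(v - 3)*(v + 7)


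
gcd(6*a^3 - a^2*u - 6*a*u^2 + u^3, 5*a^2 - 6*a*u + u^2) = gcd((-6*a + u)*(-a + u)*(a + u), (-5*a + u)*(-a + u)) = -a + u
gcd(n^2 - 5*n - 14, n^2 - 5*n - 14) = n^2 - 5*n - 14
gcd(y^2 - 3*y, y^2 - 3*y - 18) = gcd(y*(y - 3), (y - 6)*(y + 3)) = 1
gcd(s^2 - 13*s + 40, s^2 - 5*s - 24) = s - 8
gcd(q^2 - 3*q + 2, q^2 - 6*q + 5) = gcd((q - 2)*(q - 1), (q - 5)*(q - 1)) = q - 1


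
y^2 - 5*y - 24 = (y - 8)*(y + 3)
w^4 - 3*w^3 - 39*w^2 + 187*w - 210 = (w - 5)*(w - 3)*(w - 2)*(w + 7)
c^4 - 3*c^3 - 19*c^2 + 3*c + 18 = (c - 6)*(c - 1)*(c + 1)*(c + 3)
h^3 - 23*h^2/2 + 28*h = h*(h - 8)*(h - 7/2)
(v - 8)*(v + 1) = v^2 - 7*v - 8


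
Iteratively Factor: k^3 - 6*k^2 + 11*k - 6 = (k - 2)*(k^2 - 4*k + 3) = (k - 3)*(k - 2)*(k - 1)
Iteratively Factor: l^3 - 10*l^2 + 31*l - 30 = (l - 3)*(l^2 - 7*l + 10) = (l - 3)*(l - 2)*(l - 5)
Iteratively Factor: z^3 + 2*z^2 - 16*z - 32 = (z + 2)*(z^2 - 16) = (z - 4)*(z + 2)*(z + 4)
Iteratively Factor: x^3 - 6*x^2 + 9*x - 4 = (x - 4)*(x^2 - 2*x + 1) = (x - 4)*(x - 1)*(x - 1)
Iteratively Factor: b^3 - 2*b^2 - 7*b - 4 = (b + 1)*(b^2 - 3*b - 4) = (b + 1)^2*(b - 4)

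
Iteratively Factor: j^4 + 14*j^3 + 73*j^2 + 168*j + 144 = (j + 3)*(j^3 + 11*j^2 + 40*j + 48) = (j + 3)^2*(j^2 + 8*j + 16) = (j + 3)^2*(j + 4)*(j + 4)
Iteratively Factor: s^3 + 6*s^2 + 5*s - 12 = (s - 1)*(s^2 + 7*s + 12) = (s - 1)*(s + 4)*(s + 3)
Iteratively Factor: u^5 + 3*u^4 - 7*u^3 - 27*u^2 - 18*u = (u - 3)*(u^4 + 6*u^3 + 11*u^2 + 6*u) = u*(u - 3)*(u^3 + 6*u^2 + 11*u + 6) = u*(u - 3)*(u + 1)*(u^2 + 5*u + 6) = u*(u - 3)*(u + 1)*(u + 3)*(u + 2)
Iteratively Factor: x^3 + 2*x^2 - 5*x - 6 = (x + 3)*(x^2 - x - 2) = (x + 1)*(x + 3)*(x - 2)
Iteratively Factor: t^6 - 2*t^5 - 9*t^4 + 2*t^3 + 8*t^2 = (t - 1)*(t^5 - t^4 - 10*t^3 - 8*t^2) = (t - 1)*(t + 2)*(t^4 - 3*t^3 - 4*t^2) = t*(t - 1)*(t + 2)*(t^3 - 3*t^2 - 4*t) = t^2*(t - 1)*(t + 2)*(t^2 - 3*t - 4) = t^2*(t - 4)*(t - 1)*(t + 2)*(t + 1)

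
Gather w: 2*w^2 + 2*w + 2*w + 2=2*w^2 + 4*w + 2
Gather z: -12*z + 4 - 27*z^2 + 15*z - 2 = -27*z^2 + 3*z + 2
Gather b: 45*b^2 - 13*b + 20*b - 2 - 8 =45*b^2 + 7*b - 10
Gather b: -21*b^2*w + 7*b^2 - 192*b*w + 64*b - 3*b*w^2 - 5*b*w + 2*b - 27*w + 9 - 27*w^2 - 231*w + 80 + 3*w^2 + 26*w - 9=b^2*(7 - 21*w) + b*(-3*w^2 - 197*w + 66) - 24*w^2 - 232*w + 80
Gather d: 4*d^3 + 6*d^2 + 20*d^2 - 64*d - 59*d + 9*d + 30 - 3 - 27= 4*d^3 + 26*d^2 - 114*d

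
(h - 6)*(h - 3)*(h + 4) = h^3 - 5*h^2 - 18*h + 72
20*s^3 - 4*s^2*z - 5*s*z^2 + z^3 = (-5*s + z)*(-2*s + z)*(2*s + z)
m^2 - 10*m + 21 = (m - 7)*(m - 3)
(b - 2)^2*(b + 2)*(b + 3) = b^4 + b^3 - 10*b^2 - 4*b + 24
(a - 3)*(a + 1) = a^2 - 2*a - 3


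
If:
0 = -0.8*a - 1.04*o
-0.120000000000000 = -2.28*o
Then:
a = -0.07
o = 0.05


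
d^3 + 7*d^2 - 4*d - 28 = (d - 2)*(d + 2)*(d + 7)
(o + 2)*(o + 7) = o^2 + 9*o + 14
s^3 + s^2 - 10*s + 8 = (s - 2)*(s - 1)*(s + 4)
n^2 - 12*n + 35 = (n - 7)*(n - 5)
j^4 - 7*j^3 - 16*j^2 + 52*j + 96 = (j - 8)*(j - 3)*(j + 2)^2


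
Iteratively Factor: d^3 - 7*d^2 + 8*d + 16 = (d - 4)*(d^2 - 3*d - 4) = (d - 4)*(d + 1)*(d - 4)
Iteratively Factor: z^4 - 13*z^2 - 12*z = (z - 4)*(z^3 + 4*z^2 + 3*z) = (z - 4)*(z + 3)*(z^2 + z) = z*(z - 4)*(z + 3)*(z + 1)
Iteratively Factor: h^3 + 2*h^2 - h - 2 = (h - 1)*(h^2 + 3*h + 2) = (h - 1)*(h + 2)*(h + 1)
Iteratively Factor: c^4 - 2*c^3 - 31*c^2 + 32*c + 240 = (c + 3)*(c^3 - 5*c^2 - 16*c + 80) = (c - 5)*(c + 3)*(c^2 - 16) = (c - 5)*(c - 4)*(c + 3)*(c + 4)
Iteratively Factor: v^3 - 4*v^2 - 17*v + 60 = (v + 4)*(v^2 - 8*v + 15) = (v - 5)*(v + 4)*(v - 3)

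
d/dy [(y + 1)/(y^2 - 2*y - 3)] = -1/(y^2 - 6*y + 9)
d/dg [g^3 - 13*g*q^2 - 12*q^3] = 3*g^2 - 13*q^2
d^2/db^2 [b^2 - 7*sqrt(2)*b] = 2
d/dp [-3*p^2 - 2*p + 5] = -6*p - 2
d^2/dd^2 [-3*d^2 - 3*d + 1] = -6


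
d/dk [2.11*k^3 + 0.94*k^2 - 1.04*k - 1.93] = 6.33*k^2 + 1.88*k - 1.04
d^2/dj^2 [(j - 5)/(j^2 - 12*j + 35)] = 2/(j^3 - 21*j^2 + 147*j - 343)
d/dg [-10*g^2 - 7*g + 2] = -20*g - 7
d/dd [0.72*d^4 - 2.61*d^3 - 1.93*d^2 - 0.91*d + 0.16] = 2.88*d^3 - 7.83*d^2 - 3.86*d - 0.91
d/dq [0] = 0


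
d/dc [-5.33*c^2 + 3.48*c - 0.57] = 3.48 - 10.66*c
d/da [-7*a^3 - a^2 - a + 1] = -21*a^2 - 2*a - 1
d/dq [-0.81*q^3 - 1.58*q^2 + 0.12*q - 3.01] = -2.43*q^2 - 3.16*q + 0.12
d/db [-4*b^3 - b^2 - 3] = 2*b*(-6*b - 1)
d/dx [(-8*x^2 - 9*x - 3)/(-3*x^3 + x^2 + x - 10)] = ((16*x + 9)*(3*x^3 - x^2 - x + 10) + (-9*x^2 + 2*x + 1)*(8*x^2 + 9*x + 3))/(3*x^3 - x^2 - x + 10)^2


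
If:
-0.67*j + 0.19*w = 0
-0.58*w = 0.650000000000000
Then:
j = -0.32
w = -1.12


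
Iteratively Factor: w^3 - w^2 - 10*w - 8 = (w + 2)*(w^2 - 3*w - 4) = (w - 4)*(w + 2)*(w + 1)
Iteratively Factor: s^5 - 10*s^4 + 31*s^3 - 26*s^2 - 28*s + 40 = (s + 1)*(s^4 - 11*s^3 + 42*s^2 - 68*s + 40) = (s - 2)*(s + 1)*(s^3 - 9*s^2 + 24*s - 20) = (s - 2)^2*(s + 1)*(s^2 - 7*s + 10) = (s - 5)*(s - 2)^2*(s + 1)*(s - 2)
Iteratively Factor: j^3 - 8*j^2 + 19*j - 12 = (j - 3)*(j^2 - 5*j + 4) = (j - 4)*(j - 3)*(j - 1)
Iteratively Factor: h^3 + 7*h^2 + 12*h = (h + 4)*(h^2 + 3*h) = (h + 3)*(h + 4)*(h)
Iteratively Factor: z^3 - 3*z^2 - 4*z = (z)*(z^2 - 3*z - 4) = z*(z + 1)*(z - 4)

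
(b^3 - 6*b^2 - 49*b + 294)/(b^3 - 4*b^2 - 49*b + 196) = (b - 6)/(b - 4)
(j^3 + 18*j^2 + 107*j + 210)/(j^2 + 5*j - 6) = (j^2 + 12*j + 35)/(j - 1)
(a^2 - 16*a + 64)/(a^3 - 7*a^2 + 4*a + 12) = (a^2 - 16*a + 64)/(a^3 - 7*a^2 + 4*a + 12)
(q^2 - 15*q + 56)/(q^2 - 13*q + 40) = (q - 7)/(q - 5)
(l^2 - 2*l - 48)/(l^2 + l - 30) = (l - 8)/(l - 5)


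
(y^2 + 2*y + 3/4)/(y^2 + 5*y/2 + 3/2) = (y + 1/2)/(y + 1)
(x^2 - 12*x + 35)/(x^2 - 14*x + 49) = (x - 5)/(x - 7)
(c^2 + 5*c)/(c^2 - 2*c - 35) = c/(c - 7)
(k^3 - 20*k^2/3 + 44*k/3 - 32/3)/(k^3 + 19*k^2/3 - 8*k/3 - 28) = (3*k^2 - 14*k + 16)/(3*k^2 + 25*k + 42)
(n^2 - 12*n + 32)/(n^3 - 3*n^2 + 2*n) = (n^2 - 12*n + 32)/(n*(n^2 - 3*n + 2))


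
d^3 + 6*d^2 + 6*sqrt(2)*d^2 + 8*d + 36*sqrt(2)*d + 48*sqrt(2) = (d + 2)*(d + 4)*(d + 6*sqrt(2))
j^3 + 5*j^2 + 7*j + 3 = (j + 1)^2*(j + 3)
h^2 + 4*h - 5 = (h - 1)*(h + 5)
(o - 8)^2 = o^2 - 16*o + 64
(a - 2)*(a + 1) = a^2 - a - 2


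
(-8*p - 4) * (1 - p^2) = 8*p^3 + 4*p^2 - 8*p - 4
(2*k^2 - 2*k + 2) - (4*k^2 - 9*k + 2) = -2*k^2 + 7*k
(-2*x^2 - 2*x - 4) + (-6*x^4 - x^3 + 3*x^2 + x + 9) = -6*x^4 - x^3 + x^2 - x + 5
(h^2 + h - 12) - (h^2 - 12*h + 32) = 13*h - 44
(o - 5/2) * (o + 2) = o^2 - o/2 - 5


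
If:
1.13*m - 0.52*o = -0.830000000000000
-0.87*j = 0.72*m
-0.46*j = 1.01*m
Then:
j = 0.00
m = 0.00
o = 1.60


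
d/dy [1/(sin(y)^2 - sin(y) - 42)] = (1 - 2*sin(y))*cos(y)/(sin(y) + cos(y)^2 + 41)^2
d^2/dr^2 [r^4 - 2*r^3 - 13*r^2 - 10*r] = 12*r^2 - 12*r - 26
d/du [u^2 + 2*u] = 2*u + 2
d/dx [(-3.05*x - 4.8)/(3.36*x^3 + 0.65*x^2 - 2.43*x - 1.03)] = (20.496*x^3 + 50.3665*x^2 + 6.24*x - 8.5225)/(11.2896*x^6 + 4.368*x^5 - 15.9071*x^4 - 10.0806*x^3 + 4.5659*x^2 + 5.0058*x + 1.0609)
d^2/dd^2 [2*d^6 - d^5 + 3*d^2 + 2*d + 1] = 60*d^4 - 20*d^3 + 6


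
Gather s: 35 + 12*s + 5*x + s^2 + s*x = s^2 + s*(x + 12) + 5*x + 35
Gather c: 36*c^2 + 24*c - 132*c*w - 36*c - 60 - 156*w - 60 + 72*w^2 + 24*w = 36*c^2 + c*(-132*w - 12) + 72*w^2 - 132*w - 120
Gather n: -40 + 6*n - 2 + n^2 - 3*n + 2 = n^2 + 3*n - 40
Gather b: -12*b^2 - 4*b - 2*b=-12*b^2 - 6*b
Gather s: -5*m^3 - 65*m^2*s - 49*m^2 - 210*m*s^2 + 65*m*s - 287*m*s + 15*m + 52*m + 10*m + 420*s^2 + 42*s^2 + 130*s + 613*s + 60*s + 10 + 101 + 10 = -5*m^3 - 49*m^2 + 77*m + s^2*(462 - 210*m) + s*(-65*m^2 - 222*m + 803) + 121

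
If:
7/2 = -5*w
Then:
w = -7/10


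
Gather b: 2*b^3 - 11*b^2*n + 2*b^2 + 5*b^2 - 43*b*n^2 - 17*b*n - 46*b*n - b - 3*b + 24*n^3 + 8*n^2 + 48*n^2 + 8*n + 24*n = 2*b^3 + b^2*(7 - 11*n) + b*(-43*n^2 - 63*n - 4) + 24*n^3 + 56*n^2 + 32*n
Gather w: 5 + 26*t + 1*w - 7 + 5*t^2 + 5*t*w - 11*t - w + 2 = 5*t^2 + 5*t*w + 15*t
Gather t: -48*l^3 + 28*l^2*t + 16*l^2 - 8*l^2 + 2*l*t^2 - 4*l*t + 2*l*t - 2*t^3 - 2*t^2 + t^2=-48*l^3 + 8*l^2 - 2*t^3 + t^2*(2*l - 1) + t*(28*l^2 - 2*l)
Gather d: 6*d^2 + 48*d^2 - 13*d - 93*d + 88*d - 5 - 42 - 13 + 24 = 54*d^2 - 18*d - 36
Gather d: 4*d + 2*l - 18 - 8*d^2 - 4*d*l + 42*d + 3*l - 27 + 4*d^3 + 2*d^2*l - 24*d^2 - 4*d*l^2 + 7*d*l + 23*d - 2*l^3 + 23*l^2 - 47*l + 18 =4*d^3 + d^2*(2*l - 32) + d*(-4*l^2 + 3*l + 69) - 2*l^3 + 23*l^2 - 42*l - 27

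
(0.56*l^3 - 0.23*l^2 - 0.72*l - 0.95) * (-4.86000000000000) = -2.7216*l^3 + 1.1178*l^2 + 3.4992*l + 4.617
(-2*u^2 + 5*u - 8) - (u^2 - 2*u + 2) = -3*u^2 + 7*u - 10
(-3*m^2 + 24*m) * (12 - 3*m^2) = 9*m^4 - 72*m^3 - 36*m^2 + 288*m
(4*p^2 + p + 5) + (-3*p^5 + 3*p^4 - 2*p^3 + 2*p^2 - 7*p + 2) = -3*p^5 + 3*p^4 - 2*p^3 + 6*p^2 - 6*p + 7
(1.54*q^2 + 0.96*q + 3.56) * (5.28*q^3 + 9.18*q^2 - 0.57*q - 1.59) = 8.1312*q^5 + 19.206*q^4 + 26.7318*q^3 + 29.685*q^2 - 3.5556*q - 5.6604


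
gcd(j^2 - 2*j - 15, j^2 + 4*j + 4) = 1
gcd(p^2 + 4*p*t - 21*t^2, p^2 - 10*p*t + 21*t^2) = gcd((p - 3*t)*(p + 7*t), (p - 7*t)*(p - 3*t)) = p - 3*t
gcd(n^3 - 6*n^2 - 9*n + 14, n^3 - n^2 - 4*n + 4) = n^2 + n - 2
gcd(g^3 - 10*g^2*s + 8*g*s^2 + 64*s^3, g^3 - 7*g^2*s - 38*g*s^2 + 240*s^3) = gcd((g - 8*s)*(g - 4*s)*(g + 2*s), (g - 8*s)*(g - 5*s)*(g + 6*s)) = -g + 8*s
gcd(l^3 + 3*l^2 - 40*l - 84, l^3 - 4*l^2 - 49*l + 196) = l + 7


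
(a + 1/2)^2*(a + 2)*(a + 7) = a^4 + 10*a^3 + 93*a^2/4 + 65*a/4 + 7/2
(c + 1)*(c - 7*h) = c^2 - 7*c*h + c - 7*h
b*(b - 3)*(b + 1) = b^3 - 2*b^2 - 3*b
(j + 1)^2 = j^2 + 2*j + 1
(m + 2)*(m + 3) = m^2 + 5*m + 6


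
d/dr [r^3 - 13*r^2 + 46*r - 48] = 3*r^2 - 26*r + 46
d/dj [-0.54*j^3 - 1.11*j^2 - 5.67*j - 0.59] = -1.62*j^2 - 2.22*j - 5.67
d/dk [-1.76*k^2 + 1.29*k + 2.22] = 1.29 - 3.52*k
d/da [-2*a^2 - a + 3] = -4*a - 1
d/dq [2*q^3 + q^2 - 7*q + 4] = 6*q^2 + 2*q - 7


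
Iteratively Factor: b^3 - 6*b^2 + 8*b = (b - 2)*(b^2 - 4*b) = (b - 4)*(b - 2)*(b)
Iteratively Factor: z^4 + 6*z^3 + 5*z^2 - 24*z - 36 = (z + 3)*(z^3 + 3*z^2 - 4*z - 12) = (z - 2)*(z + 3)*(z^2 + 5*z + 6) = (z - 2)*(z + 3)^2*(z + 2)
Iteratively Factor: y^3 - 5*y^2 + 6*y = (y)*(y^2 - 5*y + 6) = y*(y - 2)*(y - 3)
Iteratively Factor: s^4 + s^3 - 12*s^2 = (s)*(s^3 + s^2 - 12*s) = s^2*(s^2 + s - 12) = s^2*(s - 3)*(s + 4)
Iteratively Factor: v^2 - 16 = (v - 4)*(v + 4)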